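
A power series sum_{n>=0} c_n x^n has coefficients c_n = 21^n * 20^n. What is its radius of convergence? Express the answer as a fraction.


By the root test (Cauchy-Hadamard), the radius is R = 1 / limsup_n |c_n|^(1/n).
Here |c_n|^(1/n) = (21^n * 20^n)^(1/n) = 21 * 20 = 420 for all n.
So R = 1/420 = 1/420.

1/420


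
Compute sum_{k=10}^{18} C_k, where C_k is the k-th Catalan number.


C_10 through C_18: 16796, 58786, 208012, 742900, 2674440, 9694845, 35357670, 129644790, 477638700
Sum = 16796 + 58786 + 208012 + 742900 + 2674440 + 9694845 + 35357670 + 129644790 + 477638700
= 656036939

656036939


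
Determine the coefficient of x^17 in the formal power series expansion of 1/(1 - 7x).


The geometric series identity gives 1/(1 - c x) = sum_{k>=0} c^k x^k, so the coefficient of x^k is c^k.
Here c = 7 and k = 17.
Computing: 7^17 = 232630513987207

232630513987207


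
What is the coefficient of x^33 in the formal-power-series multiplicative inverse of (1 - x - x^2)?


Let the inverse be f(x) = sum_{k>=0} a_k x^k. From f(x) * (1 - x - x^2) = 1 and matching coefficients:
 x^0: a_0 = 1.
 x^1: a_1 - a_0 = 0, so a_1 = 1.
 x^k (k >= 2): a_k - a_{k-1} - a_{k-2} = 0, i.e. a_k = a_{k-1} + a_{k-2}.
This is the Fibonacci-type recurrence shifted so that a_0 = a_1 = 1.
Iterating: a_0=1, a_1=1, a_2=2, a_3=3, a_4=5, a_5=8, a_6=13, a_7=21, a_8=34, a_9=55, ...
a_33 = 5702887.

5702887


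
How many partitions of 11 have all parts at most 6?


Using the generating function (1-x)^(-1)(1-x^2)^(-1)...(1-x^6)^(-1),
the coefficient of x^11 counts these restricted partitions.
Result = 44

44


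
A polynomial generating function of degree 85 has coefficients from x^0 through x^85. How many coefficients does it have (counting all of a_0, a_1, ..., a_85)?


A polynomial of degree 85 takes the form a_0 + a_1 x + ... + a_85 x^85.
The number of coefficients is 85 + 1 = 86.

86


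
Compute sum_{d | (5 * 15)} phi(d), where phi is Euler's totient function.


First, 5 * 15 = 75. One classical identity is sum_{d | n} phi(d) = n (each k in [1, n] has a unique gcd with n, and among the k's with gcd(k, n) = n/d there are phi(d) of them). So the sum equals 75. We also verify directly:
Divisors of 75: 1, 3, 5, 15, 25, 75.
phi values: 1, 2, 4, 8, 20, 40.
Sum = 75.

75


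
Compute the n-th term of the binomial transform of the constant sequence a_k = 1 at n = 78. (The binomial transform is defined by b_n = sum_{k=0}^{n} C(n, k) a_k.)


With a_k = 1 for all k, b_n = sum_{k=0}^{n} C(n, k) = 2^n by the binomial theorem.
For n = 78: 2^78 = 302231454903657293676544.

302231454903657293676544


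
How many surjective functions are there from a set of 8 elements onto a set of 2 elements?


By inclusion-exclusion on which target elements are missed, the number of surjections from an n-set onto a k-set is
surj(n, k) = sum_{j=0}^{k} (-1)^j C(k, j) (k - j)^n.
Equivalently surj(n, k) = k! * S(n, k), where S(n, k) is the Stirling number of the second kind.
For n = 8, k = 2:
S(8, 2) = 127, so
surj = 2! * 127 = 2 * 127 = 254.

254


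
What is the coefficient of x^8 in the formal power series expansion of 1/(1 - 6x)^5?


The general identity 1/(1 - c x)^r = sum_{k>=0} c^k C(k + r - 1, r - 1) x^k follows by substituting y = c x into 1/(1 - y)^r = sum_{k>=0} C(k + r - 1, r - 1) y^k.
For c = 6, r = 5, k = 8:
6^8 * C(12, 4) = 1679616 * 495 = 831409920.

831409920


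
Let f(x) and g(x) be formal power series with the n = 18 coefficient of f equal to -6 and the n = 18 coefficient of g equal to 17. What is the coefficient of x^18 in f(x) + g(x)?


Addition of formal power series is termwise.
The coefficient of x^18 in f + g = -6 + 17
= 11

11


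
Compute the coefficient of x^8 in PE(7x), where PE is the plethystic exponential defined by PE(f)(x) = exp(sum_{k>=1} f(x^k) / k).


With f(x) = 7x, the exponent is sum_{k>=1} 7 x^k / k = 7 * (-ln(1 - x)). Exponentiating:
PE(7x) = exp(-7 ln(1 - x)) = 1/(1 - x)^7.
By the negative binomial expansion, [x^n] 1/(1 - x)^7 = C(n + 6, 6).
For n = 8: C(14, 6) = 3003.

3003


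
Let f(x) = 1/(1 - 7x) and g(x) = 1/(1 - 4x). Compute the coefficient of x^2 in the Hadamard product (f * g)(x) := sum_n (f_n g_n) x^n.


f has coefficients f_k = 7^k and g has coefficients g_k = 4^k, so the Hadamard product has coefficient (f*g)_k = 7^k * 4^k = 28^k.
For k = 2: 28^2 = 784.

784


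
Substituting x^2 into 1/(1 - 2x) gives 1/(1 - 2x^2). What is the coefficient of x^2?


The coefficient of x^(2m) in 1/(1 - 2x^2) is 2^m.
With n = 2 = 2*1, the coefficient is 2^1 = 2.

2


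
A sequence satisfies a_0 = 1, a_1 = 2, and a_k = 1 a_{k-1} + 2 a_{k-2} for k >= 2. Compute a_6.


The characteristic equation is t^2 - 1 t - 2 = 0, with roots r_1 = 2 and r_2 = -1 (so c_1 = r_1 + r_2, c_2 = -r_1 r_2 as required).
One can use the closed form a_n = A r_1^n + B r_2^n, but direct iteration is more reliable:
a_0 = 1, a_1 = 2, a_2 = 4, a_3 = 8, a_4 = 16, a_5 = 32, a_6 = 64.
So a_6 = 64.

64


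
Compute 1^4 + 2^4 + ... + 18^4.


This power sum has a closed form given by Faulhaber's formula
sum_{k=1}^{m} k^p = (1 / (p + 1)) * sum_{j=0}^{p} C(p + 1, j) B_j m^(p + 1 - j),
but for small m direct computation is fastest:
1 + 16 + 81 + 256 + 625 + 1296 + 2401 + 4096 + 6561 + 10000 + 14641 + 20736 + 28561 + 38416 + 50625 + 65536 + 83521 + 104976 = 432345.

432345


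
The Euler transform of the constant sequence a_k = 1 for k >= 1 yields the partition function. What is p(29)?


The Euler transform converts the sequence a_k = 1 into the number of integer partitions.
Using the recurrence or dynamic programming:
p(29) = 4565

4565


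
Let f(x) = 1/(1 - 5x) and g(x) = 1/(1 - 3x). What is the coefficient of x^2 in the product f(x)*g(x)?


The coefficient of x^n in f*g is the Cauchy product: sum_{k=0}^{n} a^k * b^(n-k).
With a=5, b=3, n=2:
sum_{k=0}^{2} 5^k * 3^(2-k)
= 49

49


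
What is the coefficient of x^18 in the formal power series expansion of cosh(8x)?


The Maclaurin series is cosh(t) = sum_{m>=0} t^(2m) / (2m)!, so substituting t = 8x, only even powers of x are nonzero, with coefficient of x^(2m) equal to 8^(2m) / (2m)!.
For x^18 the coefficient is 8^18/18! = 18014398509481984/6402373705728000 = 274877906944/97692469875.

274877906944/97692469875


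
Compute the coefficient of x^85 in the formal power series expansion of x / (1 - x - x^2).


Let f(x) = sum_{k>=0} a_k x^k. Multiplying f(x) * (1 - x - x^2) = x and matching coefficients gives a_0 = 0, a_1 = 1, and a_k = a_{k-1} + a_{k-2} for k >= 2. These are the Fibonacci numbers F_k.
Iterating from F_0 = 0, F_1 = 1:
F_0=0, F_1=1, F_2=1, F_3=2, F_4=3, F_5=5, F_6=8, F_7=13, F_8=21, F_9=34, ...
F_85 = 259695496911122585.

259695496911122585


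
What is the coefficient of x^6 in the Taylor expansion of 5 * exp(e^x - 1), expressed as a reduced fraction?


exp(e^x - 1) = sum_{k>=0} Bell_k x^k / k!, where Bell_k is the k-th Bell number.
So the coefficient of x^6 is 5 * Bell_6 / 6!.
Computing: Bell_6 = 203 and 6! = 720, giving
5 * 203/720 = 203/144.

203/144


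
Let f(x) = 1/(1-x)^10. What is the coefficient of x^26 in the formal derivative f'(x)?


Differentiate: d/dx [ 1/(1-x)^r ] = r / (1-x)^(r+1).
Here r = 10, so f'(x) = 10 / (1-x)^11.
The expansion of 1/(1-x)^(r+1) has coefficient of x^n equal to C(n+r, r).
So the coefficient of x^26 in f'(x) is
10 * C(36, 10) = 10 * 254186856 = 2541868560

2541868560


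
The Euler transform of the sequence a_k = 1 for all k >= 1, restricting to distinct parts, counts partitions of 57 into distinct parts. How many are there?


Partitions of 57 into distinct parts can be computed via generating function.
Product (1+x)(1+x^2)(1+x^3)...
The coefficient of x^57 = 7917

7917


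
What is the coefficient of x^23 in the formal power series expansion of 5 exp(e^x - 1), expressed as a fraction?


exp(e^x - 1) is the exponential generating function for the Bell numbers Bell_k: exp(e^x - 1) = sum_{k>=0} Bell_k x^k / k!.
So the coefficient of x^23 in 5 exp(e^x - 1) is 5 Bell_23 / 23!.
Computing: Bell_23 = 44152005855084346 and 23! = 25852016738884976640000, giving
5 * 44152005855084346/25852016738884976640000 = 22076002927542173/2585201673888497664000.

22076002927542173/2585201673888497664000


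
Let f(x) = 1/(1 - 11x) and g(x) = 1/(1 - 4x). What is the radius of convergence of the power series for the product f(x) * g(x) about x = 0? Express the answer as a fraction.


The radius of 1/(1 - 11x) is 1/11 (nearest singularity at x = 1/11), and the radius of 1/(1 - 4x) is 1/4.
The product f(x)*g(x) = 1/((1 - 11x)(1 - 4x)) has singularities at both 1/11 and 1/4, so its radius of convergence is the distance to the nearest one:
min(1/11, 1/4) = 1/11.

1/11


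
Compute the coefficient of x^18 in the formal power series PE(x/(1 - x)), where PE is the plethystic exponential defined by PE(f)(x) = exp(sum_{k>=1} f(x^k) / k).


For f(x) = x/(1 - x) we have
sum_{k>=1} f(x^k) / k = sum_{k>=1} (1/k) * x^k / (1 - x^k) = sum_{k, m >= 1} x^(k m) / k,
which after exponentiating simplifies to
PE(x/(1 - x)) = prod_{k>=1} 1 / (1 - x^k).
This is the generating function for the partition function p(n), so the coefficient of x^18 is p(18).
Computing p(18) by dynamic programming over parts 1, 2, ..., 18: p(18) = 385.

385


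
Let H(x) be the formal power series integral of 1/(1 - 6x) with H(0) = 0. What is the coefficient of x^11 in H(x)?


1/(1 - 6x) = sum_{k>=0} 6^k x^k. Integrating termwise with H(0) = 0:
H(x) = sum_{k>=0} 6^k x^(k+1) / (k+1) = sum_{m>=1} 6^(m-1) x^m / m.
For m = 11: 6^10/11 = 60466176/11 = 60466176/11.

60466176/11


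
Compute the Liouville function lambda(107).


The Liouville function is lambda(k) = (-1)^Omega(k), where Omega(k) counts the prime factors of k with multiplicity.
Factoring: 107 = 107, so Omega(107) = 1.
lambda(107) = (-1)^1 = -1.

-1


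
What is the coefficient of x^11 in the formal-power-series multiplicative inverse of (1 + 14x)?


The inverse is 1/(1 + 14x). Apply the geometric identity 1/(1 - y) = sum_{k>=0} y^k with y = -14x:
1/(1 + 14x) = sum_{k>=0} (-14)^k x^k.
So the coefficient of x^11 is (-14)^11 = -4049565169664.

-4049565169664


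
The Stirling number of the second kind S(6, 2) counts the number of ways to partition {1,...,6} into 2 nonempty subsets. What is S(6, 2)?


Using the explicit formula S(n,k) = (1/k!) sum_{j=0}^{k} (-1)^(k-j) C(k,j) j^n:
S(6, 2) = 31
Equivalently, S(n,k) is n! times the coefficient of x^n in the EGF (e^x - 1)^k / k!.

31


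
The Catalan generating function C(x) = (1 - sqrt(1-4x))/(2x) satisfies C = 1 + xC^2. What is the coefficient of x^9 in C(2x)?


Substituting x -> 2x scales the n-th coefficient by 2^n, so [x^9] C(2x) = 2^9 * C_9.
C_9 = C(2*9, 9)/(10) = 48620/10 = 4862.
So 2^9 * 4862 = 512 * 4862 = 2489344.

2489344


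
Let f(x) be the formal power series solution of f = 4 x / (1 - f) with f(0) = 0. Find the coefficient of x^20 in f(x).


Apply Lagrange inversion: f = 4 x * phi(f) with phi(t) = 1/(1 - t), so
[x^n] f = 4^n * (1/n) [t^(n-1)] phi(t)^n = 4^n * (1/n) [t^(n-1)] (1 - t)^(-n) = 4^n * (1/n) C(2n - 2, n - 1) = 4^n * C_{n-1}.
For n = 20: C_19 = C(38, 19) / 20 = 35345263800/20 = 1767263190.
With the 4^20 = 1099511627776 factor, the coefficient is 1099511627776 * 1767263190 = 1943126426745506365440.

1943126426745506365440


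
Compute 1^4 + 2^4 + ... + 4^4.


This power sum has a closed form given by Faulhaber's formula
sum_{k=1}^{m} k^p = (1 / (p + 1)) * sum_{j=0}^{p} C(p + 1, j) B_j m^(p + 1 - j),
but for small m direct computation is fastest:
1 + 16 + 81 + 256 = 354.

354


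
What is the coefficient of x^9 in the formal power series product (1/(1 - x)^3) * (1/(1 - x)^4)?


Combine the factors: (1/(1 - x)^3) * (1/(1 - x)^4) = 1/(1 - x)^7.
Then use 1/(1 - x)^r = sum_{k>=0} C(k + r - 1, r - 1) x^k with r = 7 and k = 9:
C(15, 6) = 5005.

5005


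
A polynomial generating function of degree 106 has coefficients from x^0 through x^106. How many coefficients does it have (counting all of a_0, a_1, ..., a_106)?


A polynomial of degree 106 takes the form a_0 + a_1 x + ... + a_106 x^106.
The number of coefficients is 106 + 1 = 107.

107


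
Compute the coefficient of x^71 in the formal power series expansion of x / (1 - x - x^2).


Let f(x) = sum_{k>=0} a_k x^k. Multiplying f(x) * (1 - x - x^2) = x and matching coefficients gives a_0 = 0, a_1 = 1, and a_k = a_{k-1} + a_{k-2} for k >= 2. These are the Fibonacci numbers F_k.
Iterating from F_0 = 0, F_1 = 1:
F_0=0, F_1=1, F_2=1, F_3=2, F_4=3, F_5=5, F_6=8, F_7=13, F_8=21, F_9=34, ...
F_71 = 308061521170129.

308061521170129


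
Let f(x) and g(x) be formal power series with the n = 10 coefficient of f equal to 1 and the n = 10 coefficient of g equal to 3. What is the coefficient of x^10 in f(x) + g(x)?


Addition of formal power series is termwise.
The coefficient of x^10 in f + g = 1 + 3
= 4

4


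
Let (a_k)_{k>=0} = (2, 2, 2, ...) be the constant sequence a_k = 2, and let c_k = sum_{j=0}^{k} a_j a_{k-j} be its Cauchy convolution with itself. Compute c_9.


Since a_j = 2 for all j >= 0, the convolution sum becomes
c_k = sum_{j=0}^{k} 2 * 2 = 4 * (k + 1).
Equivalently, the generating function of (a_k) is 2/(1 - x) and its square is 4/(1 - x)^2 = sum_{k>=0} 4(k + 1) x^k.
For k = 9: 4 * 10 = 40.

40


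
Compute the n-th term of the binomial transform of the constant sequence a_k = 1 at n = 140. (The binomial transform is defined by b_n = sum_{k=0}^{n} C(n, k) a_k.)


With a_k = 1 for all k, b_n = sum_{k=0}^{n} C(n, k) = 2^n by the binomial theorem.
For n = 140: 2^140 = 1393796574908163946345982392040522594123776.

1393796574908163946345982392040522594123776


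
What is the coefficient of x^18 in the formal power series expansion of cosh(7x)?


The Maclaurin series is cosh(t) = sum_{m>=0} t^(2m) / (2m)!, so substituting t = 7x, only even powers of x are nonzero, with coefficient of x^(2m) equal to 7^(2m) / (2m)!.
For x^18 the coefficient is 7^18/18! = 1628413597910449/6402373705728000 = 33232930569601/130660687872000.

33232930569601/130660687872000


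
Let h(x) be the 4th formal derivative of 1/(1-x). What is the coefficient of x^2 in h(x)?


Differentiating 4 times: d^4/dx^4 [1/(1-x)] = 4!/(1-x)^5.
The expansion 1/(1-x)^5 = sum_{k>=0} C(k+4, 4) x^k, so the coefficient of x^n in 4!/(1-x)^5 is 4! * C(n+4, 4).
For n = 2: 24 * C(6, 4) = 24 * 15 = 360

360


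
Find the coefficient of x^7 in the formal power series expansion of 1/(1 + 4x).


Write 1/(1 + c x) = 1/(1 - (-c) x) and apply the geometric-series identity
1/(1 - y) = sum_{k>=0} y^k to get 1/(1 + c x) = sum_{k>=0} (-c)^k x^k.
So the coefficient of x^k is (-c)^k = (-1)^k * c^k.
Here c = 4 and k = 7:
(-4)^7 = -1 * 16384 = -16384

-16384


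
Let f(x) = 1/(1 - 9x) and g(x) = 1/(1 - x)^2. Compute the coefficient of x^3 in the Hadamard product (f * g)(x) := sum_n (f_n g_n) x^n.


f has coefficients f_k = 9^k. For g = 1/(1 - x)^2 the coefficient is g_k = C(k + 1, 1) = k + 1. The Hadamard coefficient is (f * g)_k = 9^k * (k + 1).
For k = 3: 9^3 * 4 = 729 * 4 = 2916.

2916


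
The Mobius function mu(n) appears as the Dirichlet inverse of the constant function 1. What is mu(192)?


192 has a squared prime factor, so mu(192) = 0.
Factorization reveals a repeated prime.

0


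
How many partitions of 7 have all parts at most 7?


Using the generating function (1-x)^(-1)(1-x^2)^(-1)...(1-x^7)^(-1),
the coefficient of x^7 counts these restricted partitions.
Result = 15

15


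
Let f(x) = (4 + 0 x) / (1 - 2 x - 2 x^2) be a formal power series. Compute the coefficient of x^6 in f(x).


Write f(x) = sum_{k>=0} a_k x^k. Multiplying both sides by 1 - 2 x - 2 x^2 gives
(1 - 2 x - 2 x^2) sum_{k>=0} a_k x^k = 4 + 0 x.
Matching coefficients:
 x^0: a_0 = 4
 x^1: a_1 - 2 a_0 = 0  =>  a_1 = 2*4 + 0 = 8
 x^k (k >= 2): a_k = 2 a_{k-1} + 2 a_{k-2}.
Iterating: a_2 = 24, a_3 = 64, a_4 = 176, a_5 = 480, a_6 = 1312.
So the coefficient of x^6 is 1312.

1312


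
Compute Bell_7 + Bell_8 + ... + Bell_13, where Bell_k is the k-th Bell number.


Recall Bell_k counts set partitions of a k-set (with Bell_0 = 1 by convention).
Bell_7 through Bell_13: 877, 4140, 21147, 115975, 678570, 4213597, 27644437
Sum = 877 + 4140 + 21147 + 115975 + 678570 + 4213597 + 27644437 = 32678743.

32678743


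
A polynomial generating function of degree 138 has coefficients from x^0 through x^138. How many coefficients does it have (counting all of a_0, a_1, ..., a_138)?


A polynomial of degree 138 takes the form a_0 + a_1 x + ... + a_138 x^138.
The number of coefficients is 138 + 1 = 139.

139


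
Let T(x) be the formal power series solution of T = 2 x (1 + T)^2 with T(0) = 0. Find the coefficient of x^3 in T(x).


Apply the Lagrange inversion formula: if T = 2 x * phi(T) with phi(t) = (1 + t)^2, then [x^n] T = 2^n * (1/n) [t^(n-1)] phi(t)^n = 2^n * (1/n) [t^(n-1)] (1 + t)^(2n) = 2^n * (1/n) C(2n, n-1).
Using the identity C(2n, n-1) = C(2n, n) * n / (n+1), the unscaled factor equals C(2n, n) / (n+1) = C_n, the n-th Catalan number.
For n = 3: C_3 = C(6, 3) / 4 = 20/4 = 5.
With the 2^3 = 8 factor, the coefficient is 8 * 5 = 40.

40


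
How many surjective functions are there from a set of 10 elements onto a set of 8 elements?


By inclusion-exclusion on which target elements are missed, the number of surjections from an n-set onto a k-set is
surj(n, k) = sum_{j=0}^{k} (-1)^j C(k, j) (k - j)^n.
Equivalently surj(n, k) = k! * S(n, k), where S(n, k) is the Stirling number of the second kind.
For n = 10, k = 8:
S(10, 8) = 750, so
surj = 8! * 750 = 40320 * 750 = 30240000.

30240000


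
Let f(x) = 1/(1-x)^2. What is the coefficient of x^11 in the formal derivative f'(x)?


Differentiate: d/dx [ 1/(1-x)^r ] = r / (1-x)^(r+1).
Here r = 2, so f'(x) = 2 / (1-x)^3.
The expansion of 1/(1-x)^(r+1) has coefficient of x^n equal to C(n+r, r).
So the coefficient of x^11 in f'(x) is
2 * C(13, 2) = 2 * 78 = 156

156


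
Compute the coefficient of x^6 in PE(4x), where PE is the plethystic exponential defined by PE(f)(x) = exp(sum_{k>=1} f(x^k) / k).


With f(x) = 4x, the exponent is sum_{k>=1} 4 x^k / k = 4 * (-ln(1 - x)). Exponentiating:
PE(4x) = exp(-4 ln(1 - x)) = 1/(1 - x)^4.
By the negative binomial expansion, [x^n] 1/(1 - x)^4 = C(n + 3, 3).
For n = 6: C(9, 3) = 84.

84


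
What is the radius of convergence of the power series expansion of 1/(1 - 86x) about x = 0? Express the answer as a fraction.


Expanding 1/(1 - 86x) = sum_{k>=0} 86^k x^k, the series converges when |86x| < 1, i.e., |x| < 1/86.
So the radius of convergence is 1/86 = 1/86.

1/86


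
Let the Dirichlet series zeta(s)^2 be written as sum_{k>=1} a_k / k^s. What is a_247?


The Dirichlet convolution of the constant function 1 with itself gives (1 * 1)(k) = sum_{d | k} 1 = d(k), the number of positive divisors of k.
Since zeta(s) = sum_{k>=1} 1/k^s, we have zeta(s)^2 = sum_{k>=1} d(k)/k^s, so a_k = d(k).
For k = 247: the divisors are 1, 13, 19, 247.
Count = 4.

4


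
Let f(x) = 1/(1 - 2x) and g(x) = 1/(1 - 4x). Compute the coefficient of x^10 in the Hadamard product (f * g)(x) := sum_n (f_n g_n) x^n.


f has coefficients f_k = 2^k and g has coefficients g_k = 4^k, so the Hadamard product has coefficient (f*g)_k = 2^k * 4^k = 8^k.
For k = 10: 8^10 = 1073741824.

1073741824


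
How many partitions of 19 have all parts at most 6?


Using the generating function (1-x)^(-1)(1-x^2)^(-1)...(1-x^6)^(-1),
the coefficient of x^19 counts these restricted partitions.
Result = 235

235


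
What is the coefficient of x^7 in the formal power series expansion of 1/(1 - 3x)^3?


The general identity 1/(1 - c x)^r = sum_{k>=0} c^k C(k + r - 1, r - 1) x^k follows by substituting y = c x into 1/(1 - y)^r = sum_{k>=0} C(k + r - 1, r - 1) y^k.
For c = 3, r = 3, k = 7:
3^7 * C(9, 2) = 2187 * 36 = 78732.

78732


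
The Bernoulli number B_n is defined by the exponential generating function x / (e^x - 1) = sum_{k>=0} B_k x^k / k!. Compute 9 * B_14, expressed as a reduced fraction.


Bernoulli numbers can also be computed recursively via B_0 = 1 and sum_{j=0}^{m} C(m+1, j) B_j = 0 for m >= 1. Odd-index Bernoulli numbers vanish for k >= 3.
Computing B_14 = 7/6, so 9 * B_14 = 9 * 7/6 = 21/2.

21/2


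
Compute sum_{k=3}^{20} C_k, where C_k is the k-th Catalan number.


C_3 through C_20: 5, 14, 42, 132, 429, 1430, 4862, 16796, 58786, 208012, 742900, 2674440, 9694845, 35357670, 129644790, 477638700, 1767263190, 6564120420
Sum = 5 + 14 + 42 + 132 + 429 + 1430 + 4862 + 16796 + 58786 + 208012 + 742900 + 2674440 + 9694845 + 35357670 + 129644790 + 477638700 + 1767263190 + 6564120420
= 8987427463

8987427463


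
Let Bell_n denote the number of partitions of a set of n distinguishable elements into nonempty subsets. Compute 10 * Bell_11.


Bell_11 can be computed from the Bell triangle or from Dobinski's identity Bell_n = (1/e) * sum_{k>=0} k^n / k!.
Computing Bell_11 = 678570.
Then 10 * 678570 = 6785700.

6785700


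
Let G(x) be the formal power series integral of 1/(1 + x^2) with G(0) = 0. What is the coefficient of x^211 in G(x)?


1/(1 + x^2) = sum_{j>=0} (-1)^j x^(2j). Integrating termwise with G(0) = 0:
G(x) = sum_{j>=0} (-1)^j x^(2j+1) / (2j+1) = arctan(x).
Only odd powers are nonzero. For x^211 write 211 = 2*105 + 1, giving
(-1)^105 / 211 = -1/211 = -1/211.

-1/211


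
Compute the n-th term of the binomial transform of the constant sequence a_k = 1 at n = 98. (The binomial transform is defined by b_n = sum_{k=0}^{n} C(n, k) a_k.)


With a_k = 1 for all k, b_n = sum_{k=0}^{n} C(n, k) = 2^n by the binomial theorem.
For n = 98: 2^98 = 316912650057057350374175801344.

316912650057057350374175801344


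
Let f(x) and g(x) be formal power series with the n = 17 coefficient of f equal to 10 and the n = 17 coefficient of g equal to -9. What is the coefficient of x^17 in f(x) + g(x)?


Addition of formal power series is termwise.
The coefficient of x^17 in f + g = 10 + -9
= 1

1


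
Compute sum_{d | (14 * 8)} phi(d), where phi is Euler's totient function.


First, 14 * 8 = 112. One classical identity is sum_{d | n} phi(d) = n (each k in [1, n] has a unique gcd with n, and among the k's with gcd(k, n) = n/d there are phi(d) of them). So the sum equals 112. We also verify directly:
Divisors of 112: 1, 2, 4, 7, 8, 14, 16, 28, 56, 112.
phi values: 1, 1, 2, 6, 4, 6, 8, 12, 24, 48.
Sum = 112.

112


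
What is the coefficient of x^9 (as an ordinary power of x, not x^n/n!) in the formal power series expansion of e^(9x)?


The exponential series is e^y = sum_{k>=0} y^k / k!. Substituting y = 9x gives
e^(9x) = sum_{k>=0} 9^k x^k / k!.
So the coefficient of x^n is a^n/n! with a = 9, n = 9:
9^9 / 9! = 387420489/362880 = 4782969/4480

4782969/4480


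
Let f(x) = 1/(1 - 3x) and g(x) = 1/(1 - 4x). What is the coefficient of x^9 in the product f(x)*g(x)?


The coefficient of x^n in f*g is the Cauchy product: sum_{k=0}^{n} a^k * b^(n-k).
With a=3, b=4, n=9:
sum_{k=0}^{9} 3^k * 4^(9-k)
= 989527

989527


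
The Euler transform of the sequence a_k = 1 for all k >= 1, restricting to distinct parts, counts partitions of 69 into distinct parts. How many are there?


Partitions of 69 into distinct parts can be computed via generating function.
Product (1+x)(1+x^2)(1+x^3)...
The coefficient of x^69 = 27130

27130


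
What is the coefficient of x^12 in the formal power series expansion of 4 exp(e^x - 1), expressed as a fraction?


exp(e^x - 1) is the exponential generating function for the Bell numbers Bell_k: exp(e^x - 1) = sum_{k>=0} Bell_k x^k / k!.
So the coefficient of x^12 in 4 exp(e^x - 1) is 4 Bell_12 / 12!.
Computing: Bell_12 = 4213597 and 12! = 479001600, giving
4 * 4213597/479001600 = 4213597/119750400.

4213597/119750400


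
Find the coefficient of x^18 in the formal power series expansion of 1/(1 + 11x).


Write 1/(1 + c x) = 1/(1 - (-c) x) and apply the geometric-series identity
1/(1 - y) = sum_{k>=0} y^k to get 1/(1 + c x) = sum_{k>=0} (-c)^k x^k.
So the coefficient of x^k is (-c)^k = (-1)^k * c^k.
Here c = 11 and k = 18:
(-11)^18 = 1 * 5559917313492231481 = 5559917313492231481

5559917313492231481


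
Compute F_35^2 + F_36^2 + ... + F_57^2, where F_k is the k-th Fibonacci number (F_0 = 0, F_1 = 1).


There is a standard identity sum_{k=0}^{N} F_k^2 = F_N * F_{N+1} (proved inductively from the telescoping relation F_k^2 = F_k F_{k+1} - F_{k-1} F_k). Then
sum_{k=35}^{57} F_k^2 = F_57 F_58 - F_34 F_35.
Computing: F_57 = 365435296162, F_58 = 591286729879, F_34 = 5702887, F_35 = 9227465.
Sum = 365435296162 * 591286729879 - 5702887 * 9227465 = 216077041197369669232943.

216077041197369669232943


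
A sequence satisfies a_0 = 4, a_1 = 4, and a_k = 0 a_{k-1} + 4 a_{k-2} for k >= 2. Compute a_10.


The characteristic equation is t^2 - 0 t - 4 = 0, with roots r_1 = 2 and r_2 = -2 (so c_1 = r_1 + r_2, c_2 = -r_1 r_2 as required).
One can use the closed form a_n = A r_1^n + B r_2^n, but direct iteration is more reliable:
a_0 = 4, a_1 = 4, a_2 = 16, a_3 = 16, a_4 = 64, a_5 = 64, a_6 = 256, a_7 = 256, a_8 = 1024, a_9 = 1024, a_10 = 4096.
So a_10 = 4096.

4096


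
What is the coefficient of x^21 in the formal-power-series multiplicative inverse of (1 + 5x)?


The inverse is 1/(1 + 5x). Apply the geometric identity 1/(1 - y) = sum_{k>=0} y^k with y = -5x:
1/(1 + 5x) = sum_{k>=0} (-5)^k x^k.
So the coefficient of x^21 is (-5)^21 = -476837158203125.

-476837158203125


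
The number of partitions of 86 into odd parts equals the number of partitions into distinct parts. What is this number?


Computing partitions of 86 into odd parts (1, 3, 5, ...):
Using the generating function prod_{k>=0} 1/(1-x^(2k+1)),
the count is 133184

133184


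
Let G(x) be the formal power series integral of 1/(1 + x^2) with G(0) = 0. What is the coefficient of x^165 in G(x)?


1/(1 + x^2) = sum_{j>=0} (-1)^j x^(2j). Integrating termwise with G(0) = 0:
G(x) = sum_{j>=0} (-1)^j x^(2j+1) / (2j+1) = arctan(x).
Only odd powers are nonzero. For x^165 write 165 = 2*82 + 1, giving
(-1)^82 / 165 = 1/165 = 1/165.

1/165


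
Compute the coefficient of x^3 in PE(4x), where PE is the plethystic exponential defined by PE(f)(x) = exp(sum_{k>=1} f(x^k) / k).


With f(x) = 4x, the exponent is sum_{k>=1} 4 x^k / k = 4 * (-ln(1 - x)). Exponentiating:
PE(4x) = exp(-4 ln(1 - x)) = 1/(1 - x)^4.
By the negative binomial expansion, [x^n] 1/(1 - x)^4 = C(n + 3, 3).
For n = 3: C(6, 3) = 20.

20


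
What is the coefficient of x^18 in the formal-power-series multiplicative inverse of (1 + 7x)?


The inverse is 1/(1 + 7x). Apply the geometric identity 1/(1 - y) = sum_{k>=0} y^k with y = -7x:
1/(1 + 7x) = sum_{k>=0} (-7)^k x^k.
So the coefficient of x^18 is (-7)^18 = 1628413597910449.

1628413597910449


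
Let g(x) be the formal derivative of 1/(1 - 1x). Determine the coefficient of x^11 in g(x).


Differentiate termwise: d/dx sum_{k>=0} 1^k x^k = sum_{k>=1} k 1^k x^(k-1) = sum_{j>=0} (j+1) 1^(j+1) x^j.
Equivalently, d/dx [1/(1 - 1x)] = 1/(1 - 1x)^2.
For j = 11: 12 * 1^12 = 12 * 1 = 12.

12


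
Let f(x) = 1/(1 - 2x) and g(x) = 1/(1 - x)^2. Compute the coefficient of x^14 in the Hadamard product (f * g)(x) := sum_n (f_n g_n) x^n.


f has coefficients f_k = 2^k. For g = 1/(1 - x)^2 the coefficient is g_k = C(k + 1, 1) = k + 1. The Hadamard coefficient is (f * g)_k = 2^k * (k + 1).
For k = 14: 2^14 * 15 = 16384 * 15 = 245760.

245760


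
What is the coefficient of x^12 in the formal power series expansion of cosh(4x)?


The Maclaurin series is cosh(t) = sum_{m>=0} t^(2m) / (2m)!, so substituting t = 4x, only even powers of x are nonzero, with coefficient of x^(2m) equal to 4^(2m) / (2m)!.
For x^12 the coefficient is 4^12/12! = 16777216/479001600 = 16384/467775.

16384/467775


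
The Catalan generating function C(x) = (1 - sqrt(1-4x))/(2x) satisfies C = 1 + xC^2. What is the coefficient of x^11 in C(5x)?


Substituting x -> 5x scales the n-th coefficient by 5^n, so [x^11] C(5x) = 5^11 * C_11.
C_11 = C(2*11, 11)/(12) = 705432/12 = 58786.
So 5^11 * 58786 = 48828125 * 58786 = 2870410156250.

2870410156250


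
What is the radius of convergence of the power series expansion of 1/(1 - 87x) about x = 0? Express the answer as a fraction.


Expanding 1/(1 - 87x) = sum_{k>=0} 87^k x^k, the series converges when |87x| < 1, i.e., |x| < 1/87.
So the radius of convergence is 1/87 = 1/87.

1/87


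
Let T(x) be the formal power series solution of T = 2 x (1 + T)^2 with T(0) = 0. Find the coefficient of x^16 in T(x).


Apply the Lagrange inversion formula: if T = 2 x * phi(T) with phi(t) = (1 + t)^2, then [x^n] T = 2^n * (1/n) [t^(n-1)] phi(t)^n = 2^n * (1/n) [t^(n-1)] (1 + t)^(2n) = 2^n * (1/n) C(2n, n-1).
Using the identity C(2n, n-1) = C(2n, n) * n / (n+1), the unscaled factor equals C(2n, n) / (n+1) = C_n, the n-th Catalan number.
For n = 16: C_16 = C(32, 16) / 17 = 601080390/17 = 35357670.
With the 2^16 = 65536 factor, the coefficient is 65536 * 35357670 = 2317200261120.

2317200261120


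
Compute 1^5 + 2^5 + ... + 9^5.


This power sum has a closed form given by Faulhaber's formula
sum_{k=1}^{m} k^p = (1 / (p + 1)) * sum_{j=0}^{p} C(p + 1, j) B_j m^(p + 1 - j),
but for small m direct computation is fastest:
1 + 32 + 243 + 1024 + 3125 + 7776 + 16807 + 32768 + 59049 = 120825.

120825


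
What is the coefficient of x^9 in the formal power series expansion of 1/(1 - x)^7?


The negative binomial / multiset identity is
1/(1 - x)^r = sum_{k>=0} C(k + r - 1, r - 1) x^k.
Here r = 7 and k = 9, so the coefficient is
C(9 + 6, 6) = C(15, 6)
= 5005

5005


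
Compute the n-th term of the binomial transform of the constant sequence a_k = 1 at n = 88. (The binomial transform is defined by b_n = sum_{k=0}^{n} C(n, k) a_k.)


With a_k = 1 for all k, b_n = sum_{k=0}^{n} C(n, k) = 2^n by the binomial theorem.
For n = 88: 2^88 = 309485009821345068724781056.

309485009821345068724781056


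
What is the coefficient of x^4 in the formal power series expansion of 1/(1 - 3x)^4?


The general identity 1/(1 - c x)^r = sum_{k>=0} c^k C(k + r - 1, r - 1) x^k follows by substituting y = c x into 1/(1 - y)^r = sum_{k>=0} C(k + r - 1, r - 1) y^k.
For c = 3, r = 4, k = 4:
3^4 * C(7, 3) = 81 * 35 = 2835.

2835


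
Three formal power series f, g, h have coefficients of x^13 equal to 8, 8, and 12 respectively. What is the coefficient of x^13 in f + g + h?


Series addition is componentwise:
8 + 8 + 12
= 28

28


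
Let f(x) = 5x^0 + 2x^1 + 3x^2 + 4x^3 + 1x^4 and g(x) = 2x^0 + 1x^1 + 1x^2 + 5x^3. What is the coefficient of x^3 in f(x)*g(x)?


Cauchy product at x^3:
5*5 + 2*1 + 3*1 + 4*2
= 38

38


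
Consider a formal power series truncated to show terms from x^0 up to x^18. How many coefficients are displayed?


From x^0 to x^18 inclusive, the count is 18 - 0 + 1 = 19.

19


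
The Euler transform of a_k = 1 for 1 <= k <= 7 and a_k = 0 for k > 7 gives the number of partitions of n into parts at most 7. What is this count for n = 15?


Partitions of 15 into parts at most 7:
Using generating function (1-x)^(-1)(1-x^2)^(-1)...(1-x^7)^(-1),
the coefficient of x^15 = 131

131


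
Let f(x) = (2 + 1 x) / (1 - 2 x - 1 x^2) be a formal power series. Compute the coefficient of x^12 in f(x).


Write f(x) = sum_{k>=0} a_k x^k. Multiplying both sides by 1 - 2 x - 1 x^2 gives
(1 - 2 x - 1 x^2) sum_{k>=0} a_k x^k = 2 + 1 x.
Matching coefficients:
 x^0: a_0 = 2
 x^1: a_1 - 2 a_0 = 1  =>  a_1 = 2*2 + 1 = 5
 x^k (k >= 2): a_k = 2 a_{k-1} + 1 a_{k-2}.
Iterating: a_2 = 12, a_3 = 29, a_4 = 70, a_5 = 169, a_6 = 408, a_7 = 985, a_8 = 2378, a_9 = 5741, a_10 = 13860, a_11 = 33461, a_12 = 80782.
So the coefficient of x^12 is 80782.

80782


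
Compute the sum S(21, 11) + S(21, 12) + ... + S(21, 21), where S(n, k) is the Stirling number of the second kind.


By definition, S(n, k) counts partitions of an n-set into exactly k nonempty blocks.
Computing row n = 21 for k = 11..21:
S(21, k): 26826851689001, 6833042030178, 1204909218331, 149304004500, 13087462580, 809944464, 34952799, 1023435, 19285, 210, 1
Sum = 35028040344784.

35028040344784


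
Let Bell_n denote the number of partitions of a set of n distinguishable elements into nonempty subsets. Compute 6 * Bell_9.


Bell_9 can be computed from the Bell triangle or from Dobinski's identity Bell_n = (1/e) * sum_{k>=0} k^n / k!.
Computing Bell_9 = 21147.
Then 6 * 21147 = 126882.

126882


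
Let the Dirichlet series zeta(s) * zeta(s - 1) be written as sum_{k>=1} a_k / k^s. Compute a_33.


Convolution gives a_k = sum_{d | k} d * 1 = sum_{d | k} d = sigma(k), the sum of positive divisors of k.
For k = 33, the divisors are 1, 3, 11, 33, so
sigma(33) = 1 + 3 + 11 + 33 = 48.

48


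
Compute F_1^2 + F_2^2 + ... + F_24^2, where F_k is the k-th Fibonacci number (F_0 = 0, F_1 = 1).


There is a standard identity sum_{k=0}^{N} F_k^2 = F_N * F_{N+1} (proved inductively from the telescoping relation F_k^2 = F_k F_{k+1} - F_{k-1} F_k). Then
sum_{k=1}^{24} F_k^2 = F_24 F_25 - F_0 F_1.
Computing: F_24 = 46368, F_25 = 75025, F_0 = 0, F_1 = 1.
Sum = 46368 * 75025 - 0 * 1 = 3478759200.

3478759200


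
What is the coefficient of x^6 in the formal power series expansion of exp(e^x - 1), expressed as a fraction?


exp(e^x - 1) is the exponential generating function for the Bell numbers Bell_k: exp(e^x - 1) = sum_{k>=0} Bell_k x^k / k!.
So the coefficient of x^6 in exp(e^x - 1) is Bell_6 / 6!.
Computing: Bell_6 = 203 and 6! = 720, giving
203/720 = 203/720.

203/720


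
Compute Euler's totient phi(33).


phi(n) counts integers in [1, n] coprime to n. Using the multiplicative formula phi(n) = n * prod_{p | n} (1 - 1/p):
33 = 3 * 11, so
phi(33) = 33 * (1 - 1/3) * (1 - 1/11) = 20.

20


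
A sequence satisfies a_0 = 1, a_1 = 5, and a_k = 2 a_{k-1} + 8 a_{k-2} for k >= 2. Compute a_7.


The characteristic equation is t^2 - 2 t - 8 = 0, with roots r_1 = 4 and r_2 = -2 (so c_1 = r_1 + r_2, c_2 = -r_1 r_2 as required).
One can use the closed form a_n = A r_1^n + B r_2^n, but direct iteration is more reliable:
a_0 = 1, a_1 = 5, a_2 = 18, a_3 = 76, a_4 = 296, a_5 = 1200, a_6 = 4768, a_7 = 19136.
So a_7 = 19136.

19136


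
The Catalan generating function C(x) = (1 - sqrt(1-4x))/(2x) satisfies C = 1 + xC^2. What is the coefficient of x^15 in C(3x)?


Substituting x -> 3x scales the n-th coefficient by 3^n, so [x^15] C(3x) = 3^15 * C_15.
C_15 = C(2*15, 15)/(16) = 155117520/16 = 9694845.
So 3^15 * 9694845 = 14348907 * 9694845 = 139110429284415.

139110429284415


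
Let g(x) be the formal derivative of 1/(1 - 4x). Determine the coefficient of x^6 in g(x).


Differentiate termwise: d/dx sum_{k>=0} 4^k x^k = sum_{k>=1} k 4^k x^(k-1) = sum_{j>=0} (j+1) 4^(j+1) x^j.
Equivalently, d/dx [1/(1 - 4x)] = 4/(1 - 4x)^2.
For j = 6: 7 * 4^7 = 7 * 16384 = 114688.

114688


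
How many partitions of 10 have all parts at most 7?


Using the generating function (1-x)^(-1)(1-x^2)^(-1)...(1-x^7)^(-1),
the coefficient of x^10 counts these restricted partitions.
Result = 38

38


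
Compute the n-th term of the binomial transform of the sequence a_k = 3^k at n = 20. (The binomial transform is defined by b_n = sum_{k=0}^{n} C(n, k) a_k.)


With a_k = 3^k, b_n = sum_{k=0}^{n} C(n, k) 3^k = (1 + 3)^n by the binomial theorem.
For n = 20: (1 + 3)^20 = 4^20 = 1099511627776.

1099511627776


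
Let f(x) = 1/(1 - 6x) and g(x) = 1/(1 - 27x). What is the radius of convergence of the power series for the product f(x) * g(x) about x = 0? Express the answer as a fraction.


The radius of 1/(1 - 6x) is 1/6 (nearest singularity at x = 1/6), and the radius of 1/(1 - 27x) is 1/27.
The product f(x)*g(x) = 1/((1 - 6x)(1 - 27x)) has singularities at both 1/6 and 1/27, so its radius of convergence is the distance to the nearest one:
min(1/6, 1/27) = 1/27.

1/27


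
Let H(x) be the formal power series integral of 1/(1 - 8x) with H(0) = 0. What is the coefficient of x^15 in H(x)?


1/(1 - 8x) = sum_{k>=0} 8^k x^k. Integrating termwise with H(0) = 0:
H(x) = sum_{k>=0} 8^k x^(k+1) / (k+1) = sum_{m>=1} 8^(m-1) x^m / m.
For m = 15: 8^14/15 = 4398046511104/15 = 4398046511104/15.

4398046511104/15


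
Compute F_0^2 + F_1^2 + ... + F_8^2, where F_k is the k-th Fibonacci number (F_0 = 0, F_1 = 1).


There is a standard identity sum_{k=0}^{N} F_k^2 = F_N * F_{N+1} (proved inductively from the telescoping relation F_k^2 = F_k F_{k+1} - F_{k-1} F_k). Then
sum_{k=0}^{8} F_k^2 = F_8 F_9 - F_0 F_0.
Computing: F_8 = 21, F_9 = 34.
Sum = 21 * 34 = 714.

714


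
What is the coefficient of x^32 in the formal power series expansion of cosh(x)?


The Maclaurin series is cosh(t) = sum_{m>=0} t^(2m) / (2m)!, so substituting t = x, only even powers of x are nonzero, with coefficient of x^(2m) equal to 1 / (2m)!.
For x^32 the coefficient is 1/32! = 1/263130836933693530167218012160000000 = 1/263130836933693530167218012160000000.

1/263130836933693530167218012160000000


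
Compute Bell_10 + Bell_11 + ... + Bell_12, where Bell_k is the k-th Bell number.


Recall Bell_k counts set partitions of a k-set (with Bell_0 = 1 by convention).
Bell_10 through Bell_12: 115975, 678570, 4213597
Sum = 115975 + 678570 + 4213597 = 5008142.

5008142


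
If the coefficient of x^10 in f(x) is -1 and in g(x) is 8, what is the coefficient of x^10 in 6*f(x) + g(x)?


Scalar multiplication scales coefficients: 6 * -1 = -6.
Then add the g coefficient: -6 + 8
= 2

2


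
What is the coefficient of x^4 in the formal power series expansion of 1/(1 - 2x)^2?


The general identity 1/(1 - c x)^r = sum_{k>=0} c^k C(k + r - 1, r - 1) x^k follows by substituting y = c x into 1/(1 - y)^r = sum_{k>=0} C(k + r - 1, r - 1) y^k.
For c = 2, r = 2, k = 4:
2^4 * C(5, 1) = 16 * 5 = 80.

80


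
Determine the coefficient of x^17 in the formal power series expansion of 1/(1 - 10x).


The geometric series identity gives 1/(1 - c x) = sum_{k>=0} c^k x^k, so the coefficient of x^k is c^k.
Here c = 10 and k = 17.
Computing: 10^17 = 100000000000000000

100000000000000000


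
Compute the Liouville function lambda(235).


The Liouville function is lambda(k) = (-1)^Omega(k), where Omega(k) counts the prime factors of k with multiplicity.
Factoring: 235 = 5 * 47, so Omega(235) = 2.
lambda(235) = (-1)^2 = 1.

1


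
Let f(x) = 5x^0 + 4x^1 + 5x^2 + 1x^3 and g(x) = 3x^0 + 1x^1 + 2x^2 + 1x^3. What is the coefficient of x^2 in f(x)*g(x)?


Cauchy product at x^2:
5*2 + 4*1 + 5*3
= 29

29


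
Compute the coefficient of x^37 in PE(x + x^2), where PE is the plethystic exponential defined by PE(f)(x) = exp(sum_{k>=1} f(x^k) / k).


With f(x) = x + x^2, the exponent is sum_{k>=1} (x^k + x^(2k)) / k = -ln(1 - x) - ln(1 - x^2). Exponentiating:
PE(x + x^2) = 1 / ((1 - x)(1 - x^2)).
This is the generating function for partitions of n into parts of size 1 or 2. The number of 2's can be any j in 0..18, and the rest are 1's, so
[x^37] = floor(37/2) + 1 = 19.

19


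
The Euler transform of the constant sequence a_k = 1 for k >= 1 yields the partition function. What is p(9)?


The Euler transform converts the sequence a_k = 1 into the number of integer partitions.
Using the recurrence or dynamic programming:
p(9) = 30

30


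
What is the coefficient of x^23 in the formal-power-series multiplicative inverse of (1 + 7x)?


The inverse is 1/(1 + 7x). Apply the geometric identity 1/(1 - y) = sum_{k>=0} y^k with y = -7x:
1/(1 + 7x) = sum_{k>=0} (-7)^k x^k.
So the coefficient of x^23 is (-7)^23 = -27368747340080916343.

-27368747340080916343


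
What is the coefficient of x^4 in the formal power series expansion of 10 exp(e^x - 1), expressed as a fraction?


exp(e^x - 1) is the exponential generating function for the Bell numbers Bell_k: exp(e^x - 1) = sum_{k>=0} Bell_k x^k / k!.
So the coefficient of x^4 in 10 exp(e^x - 1) is 10 Bell_4 / 4!.
Computing: Bell_4 = 15 and 4! = 24, giving
10 * 15/24 = 25/4.

25/4
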